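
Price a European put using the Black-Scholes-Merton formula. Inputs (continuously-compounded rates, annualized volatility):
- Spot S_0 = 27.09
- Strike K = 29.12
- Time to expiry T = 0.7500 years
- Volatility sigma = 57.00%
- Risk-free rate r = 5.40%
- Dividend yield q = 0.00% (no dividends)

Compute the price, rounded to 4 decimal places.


d1 = (ln(S/K) + (r - q + 0.5*sigma^2) * T) / (sigma * sqrt(T)) = 0.18247699
d2 = d1 - sigma * sqrt(T) = -0.31115749
exp(-rT) = 0.96030916; exp(-qT) = 1.00000000
P = K * exp(-rT) * N(-d2) - S_0 * exp(-qT) * N(-d1)
N(-d1) = 0.42760421; N(-d2) = 0.62215955
P = 29.1200 * 0.96030916 * 0.62215955 - 27.0900 * 1.00000000 * 0.42760421 = 5.8144

Answer: Price = 5.8144


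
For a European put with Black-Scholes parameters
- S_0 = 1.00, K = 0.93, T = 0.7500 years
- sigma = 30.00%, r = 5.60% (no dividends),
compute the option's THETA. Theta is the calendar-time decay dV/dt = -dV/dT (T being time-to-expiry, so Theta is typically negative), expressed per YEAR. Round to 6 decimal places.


Answer: Theta = -0.039838

Derivation:
d1 = 0.5708866129; d2 = 0.3110789918
phi(d1) = 0.3389528402; exp(-qT) = 1.0000000000; exp(-rT) = 0.9588697806
Theta = -S*exp(-qT)*phi(d1)*sigma/(2*sqrt(T)) + r*K*exp(-rT)*N(-d2) - q*S*exp(-qT)*N(-d1)
N(-d1) = 0.2840382531; N(-d2) = 0.3778702858; sqrt(T) = 0.8660254038
Term 1 = -1.0000 * 1.0000000000 * 0.3389528402 * 0.3000 / (2 * 0.8660254038) = -0.0587083541
Term 2 = 0.0560 * 0.9300 * 0.9588697806 * 0.3778702858 = 0.0188700630
Term 3 = 0 (no dividend yield, q = 0)
Theta = -0.0587083541 + (0.0188700630) + (0.0000000000) = -0.039838


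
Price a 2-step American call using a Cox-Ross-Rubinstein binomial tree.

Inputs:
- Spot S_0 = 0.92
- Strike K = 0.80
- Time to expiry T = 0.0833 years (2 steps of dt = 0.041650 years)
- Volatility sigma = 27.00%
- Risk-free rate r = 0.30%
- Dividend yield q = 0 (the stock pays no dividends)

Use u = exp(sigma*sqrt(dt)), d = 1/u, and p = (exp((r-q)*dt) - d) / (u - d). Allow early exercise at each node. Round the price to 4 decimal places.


dt = T/N = 0.041650
u = exp(sigma*sqrt(dt)) = 1.056649; d = 1/u = 0.946388
p = (exp((r-q)*dt) - d) / (u - d) = 0.487361
Discount per step: exp(-r*dt) = 0.999875
Stock lattice S(k, i) with i counting down-moves:
  k=0: S(0,0) = 0.9200
  k=1: S(1,0) = 0.9721; S(1,1) = 0.8707
  k=2: S(2,0) = 1.0272; S(2,1) = 0.9200; S(2,2) = 0.8240
Terminal payoffs V(N, i) = max(S_T - K, 0):
  V(2,0) = 0.227186; V(2,1) = 0.120000; V(2,2) = 0.023998
Backward induction: V(k, i) = exp(-r*dt) * [p * V(k+1, i) + (1-p) * V(k+1, i+1)]; then take max(V_cont, immediate exercise) for American.
  V(1,0) = exp(-r*dt) * [p*0.227186 + (1-p)*0.120000] = 0.172217; exercise = 0.172117; V(1,0) = max -> 0.172217
  V(1,1) = exp(-r*dt) * [p*0.120000 + (1-p)*0.023998] = 0.070777; exercise = 0.070677; V(1,1) = max -> 0.070777
  V(0,0) = exp(-r*dt) * [p*0.172217 + (1-p)*0.070777] = 0.120200; exercise = 0.120000; V(0,0) = max -> 0.120200

Answer: Price = V(0,0) = 0.1202


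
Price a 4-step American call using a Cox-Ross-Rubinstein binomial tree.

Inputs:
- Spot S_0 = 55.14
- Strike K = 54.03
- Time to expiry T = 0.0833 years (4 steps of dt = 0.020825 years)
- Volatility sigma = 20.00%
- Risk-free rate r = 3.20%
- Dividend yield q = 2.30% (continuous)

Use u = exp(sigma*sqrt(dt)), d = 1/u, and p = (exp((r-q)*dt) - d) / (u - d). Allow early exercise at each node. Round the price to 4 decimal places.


dt = T/N = 0.020825
u = exp(sigma*sqrt(dt)) = 1.029282; d = 1/u = 0.971551
p = (exp((r-q)*dt) - d) / (u - d) = 0.496032
Discount per step: exp(-r*dt) = 0.999334
Stock lattice S(k, i) with i counting down-moves:
  k=0: S(0,0) = 55.1400
  k=1: S(1,0) = 56.7546; S(1,1) = 53.5713
  k=2: S(2,0) = 58.4165; S(2,1) = 55.1400; S(2,2) = 52.0472
  k=3: S(3,0) = 60.1271; S(3,1) = 56.7546; S(3,2) = 53.5713; S(3,3) = 50.5665
  k=4: S(4,0) = 61.8878; S(4,1) = 58.4165; S(4,2) = 55.1400; S(4,3) = 52.0472; S(4,4) = 49.1280
Terminal payoffs V(N, i) = max(S_T - K, 0):
  V(4,0) = 7.857756; V(4,1) = 4.386529; V(4,2) = 1.110000; V(4,3) = 0.000000; V(4,4) = 0.000000
Backward induction: V(k, i) = exp(-r*dt) * [p * V(k+1, i) + (1-p) * V(k+1, i+1)]; then take max(V_cont, immediate exercise) for American.
  V(3,0) = exp(-r*dt) * [p*7.857756 + (1-p)*4.386529] = 6.104299; exercise = 6.097098; V(3,0) = max -> 6.104299
  V(3,1) = exp(-r*dt) * [p*4.386529 + (1-p)*1.110000] = 2.733441; exercise = 2.724625; V(3,1) = max -> 2.733441
  V(3,2) = exp(-r*dt) * [p*1.110000 + (1-p)*0.000000] = 0.550229; exercise = 0.000000; V(3,2) = max -> 0.550229
  V(3,3) = exp(-r*dt) * [p*0.000000 + (1-p)*0.000000] = 0.000000; exercise = 0.000000; V(3,3) = max -> 0.000000
  V(2,0) = exp(-r*dt) * [p*6.104299 + (1-p)*2.733441] = 4.402559; exercise = 4.386529; V(2,0) = max -> 4.402559
  V(2,1) = exp(-r*dt) * [p*2.733441 + (1-p)*0.550229] = 1.632083; exercise = 1.110000; V(2,1) = max -> 1.632083
  V(2,2) = exp(-r*dt) * [p*0.550229 + (1-p)*0.000000] = 0.272749; exercise = 0.000000; V(2,2) = max -> 0.272749
  V(1,0) = exp(-r*dt) * [p*4.402559 + (1-p)*1.632083] = 3.004325; exercise = 2.724625; V(1,0) = max -> 3.004325
  V(1,1) = exp(-r*dt) * [p*1.632083 + (1-p)*0.272749] = 0.946391; exercise = 0.000000; V(1,1) = max -> 0.946391
  V(0,0) = exp(-r*dt) * [p*3.004325 + (1-p)*0.946391] = 1.965881; exercise = 1.110000; V(0,0) = max -> 1.965881

Answer: Price = V(0,0) = 1.9659


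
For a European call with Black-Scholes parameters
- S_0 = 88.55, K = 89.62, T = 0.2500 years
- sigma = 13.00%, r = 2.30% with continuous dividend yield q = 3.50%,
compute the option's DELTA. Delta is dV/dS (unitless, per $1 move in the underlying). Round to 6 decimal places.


Answer: Delta = 0.417679

Derivation:
d1 = -0.1984406943; d2 = -0.2634406943
phi(d1) = 0.3911641885; exp(-qT) = 0.9912881698; exp(-rT) = 0.9942664996
N(d1) = 0.4213501405
Delta = exp(-qT) * N(d1) = 0.9912881698 * 0.4213501405 = 0.417679


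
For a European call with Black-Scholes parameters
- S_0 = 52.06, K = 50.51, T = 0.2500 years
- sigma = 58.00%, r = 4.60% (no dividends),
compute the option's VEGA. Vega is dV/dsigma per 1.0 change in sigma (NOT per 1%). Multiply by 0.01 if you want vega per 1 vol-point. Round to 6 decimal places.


d1 = 0.2888812520; d2 = -0.0011187480
phi(d1) = 0.3826384532; exp(-qT) = 1.0000000000; exp(-rT) = 0.9885658722
Vega = S * exp(-qT) * phi(d1) * sqrt(T) = 52.0600 * 1.0000000000 * 0.3826384532 * 0.5000000000 = 9.960079

Answer: Vega = 9.960079


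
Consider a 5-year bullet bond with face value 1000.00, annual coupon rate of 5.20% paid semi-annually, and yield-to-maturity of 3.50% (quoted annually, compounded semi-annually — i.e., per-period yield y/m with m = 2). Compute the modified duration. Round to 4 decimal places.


Coupon per period c = face * coupon_rate / m = 26.000000
Periods per year m = 2; per-period yield y/m = 0.017500
Number of cashflows N = 10
Cashflows (t years, CF_t, discount factor 1/(1+y/m)^(m*t), PV):
  t = 0.5000: CF_t = 26.000000, DF = 0.982801, PV = 25.552826
  t = 1.0000: CF_t = 26.000000, DF = 0.965898, PV = 25.113342
  t = 1.5000: CF_t = 26.000000, DF = 0.949285, PV = 24.681417
  t = 2.0000: CF_t = 26.000000, DF = 0.932959, PV = 24.256921
  t = 2.5000: CF_t = 26.000000, DF = 0.916913, PV = 23.839726
  t = 3.0000: CF_t = 26.000000, DF = 0.901143, PV = 23.429706
  t = 3.5000: CF_t = 26.000000, DF = 0.885644, PV = 23.026738
  t = 4.0000: CF_t = 26.000000, DF = 0.870412, PV = 22.630701
  t = 4.5000: CF_t = 26.000000, DF = 0.855441, PV = 22.241475
  t = 5.0000: CF_t = 1026.000000, DF = 0.840729, PV = 862.587543
Price P = sum_t PV_t = 1077.360395
First compute Macaulay numerator sum_t t * PV_t:
  t * PV_t at t = 0.5000: 12.776413
  t * PV_t at t = 1.0000: 25.113342
  t * PV_t at t = 1.5000: 37.022126
  t * PV_t at t = 2.0000: 48.513842
  t * PV_t at t = 2.5000: 59.599315
  t * PV_t at t = 3.0000: 70.289118
  t * PV_t at t = 3.5000: 80.593584
  t * PV_t at t = 4.0000: 90.522804
  t * PV_t at t = 4.5000: 100.086638
  t * PV_t at t = 5.0000: 4312.937713
Macaulay duration D = 4837.454894 / 1077.360395 = 4.490099
Modified duration = D / (1 + y/m) = 4.490099 / (1 + 0.017500) = 4.412874

Answer: Modified duration = 4.4129


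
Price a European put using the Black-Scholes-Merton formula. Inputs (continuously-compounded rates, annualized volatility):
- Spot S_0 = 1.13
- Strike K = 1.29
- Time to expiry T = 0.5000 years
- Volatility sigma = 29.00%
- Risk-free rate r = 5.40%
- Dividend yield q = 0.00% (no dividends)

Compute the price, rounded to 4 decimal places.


d1 = (ln(S/K) + (r - q + 0.5*sigma^2) * T) / (sigma * sqrt(T)) = -0.41158289
d2 = d1 - sigma * sqrt(T) = -0.61664386
exp(-rT) = 0.97336124; exp(-qT) = 1.00000000
P = K * exp(-rT) * N(-d2) - S_0 * exp(-qT) * N(-d1)
N(-d1) = 0.65967741; N(-d2) = 0.73126517
P = 1.2900 * 0.97336124 * 0.73126517 - 1.1300 * 1.00000000 * 0.65967741 = 0.1728

Answer: Price = 0.1728


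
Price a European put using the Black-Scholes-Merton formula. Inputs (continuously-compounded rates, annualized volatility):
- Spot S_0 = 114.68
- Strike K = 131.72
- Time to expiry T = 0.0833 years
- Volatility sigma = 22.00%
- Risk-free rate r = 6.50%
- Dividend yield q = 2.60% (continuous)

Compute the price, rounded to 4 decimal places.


Answer: Price = 16.6230

Derivation:
d1 = (ln(S/K) + (r - q + 0.5*sigma^2) * T) / (sigma * sqrt(T)) = -2.09885064
d2 = d1 - sigma * sqrt(T) = -2.16234647
exp(-rT) = 0.99460013; exp(-qT) = 0.99783654
P = K * exp(-rT) * N(-d2) - S_0 * exp(-qT) * N(-d1)
N(-d1) = 0.98208497; N(-d2) = 0.98470426
P = 131.7200 * 0.99460013 * 0.98470426 - 114.6800 * 0.99783654 * 0.98208497 = 16.6230


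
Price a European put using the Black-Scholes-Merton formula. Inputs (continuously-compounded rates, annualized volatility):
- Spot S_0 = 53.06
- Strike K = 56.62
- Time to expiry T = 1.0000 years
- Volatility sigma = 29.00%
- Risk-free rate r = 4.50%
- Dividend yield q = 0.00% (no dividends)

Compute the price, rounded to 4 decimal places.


d1 = (ln(S/K) + (r - q + 0.5*sigma^2) * T) / (sigma * sqrt(T)) = 0.07624507
d2 = d1 - sigma * sqrt(T) = -0.21375493
exp(-rT) = 0.95599748; exp(-qT) = 1.00000000
P = K * exp(-rT) * N(-d2) - S_0 * exp(-qT) * N(-d1)
N(-d1) = 0.46961206; N(-d2) = 0.58463092
P = 56.6200 * 0.95599748 * 0.58463092 - 53.0600 * 1.00000000 * 0.46961206 = 6.7276

Answer: Price = 6.7276


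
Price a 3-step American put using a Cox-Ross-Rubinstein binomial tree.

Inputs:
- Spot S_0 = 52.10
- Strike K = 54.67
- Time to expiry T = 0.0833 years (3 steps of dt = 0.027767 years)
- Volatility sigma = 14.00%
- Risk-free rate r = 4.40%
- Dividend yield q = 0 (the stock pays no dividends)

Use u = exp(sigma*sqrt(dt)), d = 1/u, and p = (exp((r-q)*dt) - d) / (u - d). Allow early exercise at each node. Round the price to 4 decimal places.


Answer: Price = V(0,0) = 2.6200

Derivation:
dt = T/N = 0.027767
u = exp(sigma*sqrt(dt)) = 1.023603; d = 1/u = 0.976941
p = (exp((r-q)*dt) - d) / (u - d) = 0.520367
Discount per step: exp(-r*dt) = 0.998779
Stock lattice S(k, i) with i counting down-moves:
  k=0: S(0,0) = 52.1000
  k=1: S(1,0) = 53.3297; S(1,1) = 50.8986
  k=2: S(2,0) = 54.5884; S(2,1) = 52.1000; S(2,2) = 49.7250
  k=3: S(3,0) = 55.8769; S(3,1) = 53.3297; S(3,2) = 50.8986; S(3,3) = 48.5784
Terminal payoffs V(N, i) = max(K - S_T, 0):
  V(3,0) = 0.000000; V(3,1) = 1.340288; V(3,2) = 3.771356; V(3,3) = 6.091602
Backward induction: V(k, i) = exp(-r*dt) * [p * V(k+1, i) + (1-p) * V(k+1, i+1)]; then take max(V_cont, immediate exercise) for American.
  V(2,0) = exp(-r*dt) * [p*0.000000 + (1-p)*1.340288] = 0.642062; exercise = 0.081552; V(2,0) = max -> 0.642062
  V(2,1) = exp(-r*dt) * [p*1.340288 + (1-p)*3.771356] = 2.503249; exercise = 2.570000; V(2,1) = max -> 2.570000
  V(2,2) = exp(-r*dt) * [p*3.771356 + (1-p)*6.091602] = 4.878259; exercise = 4.945010; V(2,2) = max -> 4.945010
  V(1,0) = exp(-r*dt) * [p*0.642062 + (1-p)*2.570000] = 1.564852; exercise = 1.340288; V(1,0) = max -> 1.564852
  V(1,1) = exp(-r*dt) * [p*2.570000 + (1-p)*4.945010] = 3.704605; exercise = 3.771356; V(1,1) = max -> 3.771356
  V(0,0) = exp(-r*dt) * [p*1.564852 + (1-p)*3.771356] = 2.619961; exercise = 2.570000; V(0,0) = max -> 2.619961


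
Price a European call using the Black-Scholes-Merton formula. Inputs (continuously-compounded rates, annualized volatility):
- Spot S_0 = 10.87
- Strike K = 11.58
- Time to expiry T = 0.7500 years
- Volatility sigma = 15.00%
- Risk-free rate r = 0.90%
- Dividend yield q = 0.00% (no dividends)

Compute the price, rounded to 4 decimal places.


d1 = (ln(S/K) + (r - q + 0.5*sigma^2) * T) / (sigma * sqrt(T)) = -0.37016059
d2 = d1 - sigma * sqrt(T) = -0.50006440
exp(-rT) = 0.99327273; exp(-qT) = 1.00000000
C = S_0 * exp(-qT) * N(d1) - K * exp(-rT) * N(d2)
N(d1) = 0.35563142; N(d2) = 0.30851487
C = 10.8700 * 1.00000000 * 0.35563142 - 11.5800 * 0.99327273 * 0.30851487 = 0.3171

Answer: Price = 0.3171


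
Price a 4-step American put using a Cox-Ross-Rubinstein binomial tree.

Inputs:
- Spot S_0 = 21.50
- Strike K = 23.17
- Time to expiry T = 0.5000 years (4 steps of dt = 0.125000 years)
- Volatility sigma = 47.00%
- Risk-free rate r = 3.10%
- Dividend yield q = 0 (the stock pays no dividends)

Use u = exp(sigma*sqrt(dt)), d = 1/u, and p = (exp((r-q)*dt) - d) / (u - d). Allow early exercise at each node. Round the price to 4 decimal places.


Answer: Price = V(0,0) = 3.7592

Derivation:
dt = T/N = 0.125000
u = exp(sigma*sqrt(dt)) = 1.180774; d = 1/u = 0.846902
p = (exp((r-q)*dt) - d) / (u - d) = 0.470182
Discount per step: exp(-r*dt) = 0.996132
Stock lattice S(k, i) with i counting down-moves:
  k=0: S(0,0) = 21.5000
  k=1: S(1,0) = 25.3866; S(1,1) = 18.2084
  k=2: S(2,0) = 29.9759; S(2,1) = 21.5000; S(2,2) = 15.4207
  k=3: S(3,0) = 35.3947; S(3,1) = 25.3866; S(3,2) = 18.2084; S(3,3) = 13.0599
  k=4: S(4,0) = 41.7932; S(4,1) = 29.9759; S(4,2) = 21.5000; S(4,3) = 15.4207; S(4,4) = 11.0604
Terminal payoffs V(N, i) = max(K - S_T, 0):
  V(4,0) = 0.000000; V(4,1) = 0.000000; V(4,2) = 1.670000; V(4,3) = 7.749269; V(4,4) = 12.109585
Backward induction: V(k, i) = exp(-r*dt) * [p * V(k+1, i) + (1-p) * V(k+1, i+1)]; then take max(V_cont, immediate exercise) for American.
  V(3,0) = exp(-r*dt) * [p*0.000000 + (1-p)*0.000000] = 0.000000; exercise = 0.000000; V(3,0) = max -> 0.000000
  V(3,1) = exp(-r*dt) * [p*0.000000 + (1-p)*1.670000] = 0.881375; exercise = 0.000000; V(3,1) = max -> 0.881375
  V(3,2) = exp(-r*dt) * [p*1.670000 + (1-p)*7.749269] = 4.871993; exercise = 4.961603; V(3,2) = max -> 4.961603
  V(3,3) = exp(-r*dt) * [p*7.749269 + (1-p)*12.109585] = 10.020540; exercise = 10.110150; V(3,3) = max -> 10.110150
  V(2,0) = exp(-r*dt) * [p*0.000000 + (1-p)*0.881375] = 0.465163; exercise = 0.000000; V(2,0) = max -> 0.465163
  V(2,1) = exp(-r*dt) * [p*0.881375 + (1-p)*4.961603] = 3.031386; exercise = 1.670000; V(2,1) = max -> 3.031386
  V(2,2) = exp(-r*dt) * [p*4.961603 + (1-p)*10.110150] = 7.659659; exercise = 7.749269; V(2,2) = max -> 7.749269
  V(1,0) = exp(-r*dt) * [p*0.465163 + (1-p)*3.031386] = 1.817737; exercise = 0.000000; V(1,0) = max -> 1.817737
  V(1,1) = exp(-r*dt) * [p*3.031386 + (1-p)*7.749269] = 5.509616; exercise = 4.961603; V(1,1) = max -> 5.509616
  V(0,0) = exp(-r*dt) * [p*1.817737 + (1-p)*5.509616] = 3.759168; exercise = 1.670000; V(0,0) = max -> 3.759168


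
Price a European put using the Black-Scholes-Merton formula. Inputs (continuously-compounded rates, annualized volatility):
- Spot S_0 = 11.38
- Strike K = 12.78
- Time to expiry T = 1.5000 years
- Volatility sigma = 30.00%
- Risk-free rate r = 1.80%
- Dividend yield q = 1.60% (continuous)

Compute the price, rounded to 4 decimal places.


d1 = (ln(S/K) + (r - q + 0.5*sigma^2) * T) / (sigma * sqrt(T)) = -0.12390069
d2 = d1 - sigma * sqrt(T) = -0.49132415
exp(-rT) = 0.97336124; exp(-qT) = 0.97628571
P = K * exp(-rT) * N(-d2) - S_0 * exp(-qT) * N(-d1)
N(-d1) = 0.54930305; N(-d2) = 0.68840140
P = 12.7800 * 0.97336124 * 0.68840140 - 11.3800 * 0.97628571 * 0.54930305 = 2.4606

Answer: Price = 2.4606


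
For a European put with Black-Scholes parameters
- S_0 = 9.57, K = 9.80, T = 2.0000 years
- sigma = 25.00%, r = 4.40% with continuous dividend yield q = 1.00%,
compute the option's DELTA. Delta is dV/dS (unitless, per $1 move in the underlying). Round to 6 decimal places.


Answer: Delta = -0.373799

Derivation:
d1 = 0.3019369143; d2 = -0.0516164763
phi(d1) = 0.3811655502; exp(-qT) = 0.9801986733; exp(-rT) = 0.9157608767
N(-d1) = 0.3813500774
Delta = -exp(-qT) * N(-d1) = -0.9801986733 * 0.3813500774 = -0.373799


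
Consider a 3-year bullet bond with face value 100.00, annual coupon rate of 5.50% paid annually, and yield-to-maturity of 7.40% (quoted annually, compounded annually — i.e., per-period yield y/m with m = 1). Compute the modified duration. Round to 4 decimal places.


Coupon per period c = face * coupon_rate / m = 5.500000
Periods per year m = 1; per-period yield y/m = 0.074000
Number of cashflows N = 3
Cashflows (t years, CF_t, discount factor 1/(1+y/m)^(m*t), PV):
  t = 1.0000: CF_t = 5.500000, DF = 0.931099, PV = 5.121043
  t = 2.0000: CF_t = 5.500000, DF = 0.866945, PV = 4.768196
  t = 3.0000: CF_t = 105.500000, DF = 0.807211, PV = 85.160777
Price P = sum_t PV_t = 95.050016
First compute Macaulay numerator sum_t t * PV_t:
  t * PV_t at t = 1.0000: 5.121043
  t * PV_t at t = 2.0000: 9.536393
  t * PV_t at t = 3.0000: 255.482331
Macaulay duration D = 270.139767 / 95.050016 = 2.842080
Modified duration = D / (1 + y/m) = 2.842080 / (1 + 0.074000) = 2.646257

Answer: Modified duration = 2.6463


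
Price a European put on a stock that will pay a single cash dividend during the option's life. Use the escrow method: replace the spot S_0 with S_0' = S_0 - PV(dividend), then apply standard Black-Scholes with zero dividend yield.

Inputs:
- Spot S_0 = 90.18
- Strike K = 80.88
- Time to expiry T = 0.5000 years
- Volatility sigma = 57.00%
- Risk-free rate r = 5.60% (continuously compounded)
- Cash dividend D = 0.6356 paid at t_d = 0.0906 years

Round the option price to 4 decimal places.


Answer: Price = 8.6610

Derivation:
PV(D) = D * exp(-r * t_d) = 0.6356 * 0.99493925 = 0.63238339
S_0' = S_0 - PV(D) = 90.1800 - 0.63238339 = 89.54761661
d1 = (ln(S_0'/K) + (r + sigma^2/2)*T) / (sigma*sqrt(T)) = 0.52357892
d2 = d1 - sigma*sqrt(T) = 0.12052806
exp(-rT) = 0.97238837
N(-d1) = 0.30028572; N(-d2) = 0.45203243
P = K * exp(-rT) * N(-d2) - S_0' * N(-d1) = 80.8800 * 0.97238837 * 0.45203243 - 89.54761661 * 0.30028572 = 8.6610


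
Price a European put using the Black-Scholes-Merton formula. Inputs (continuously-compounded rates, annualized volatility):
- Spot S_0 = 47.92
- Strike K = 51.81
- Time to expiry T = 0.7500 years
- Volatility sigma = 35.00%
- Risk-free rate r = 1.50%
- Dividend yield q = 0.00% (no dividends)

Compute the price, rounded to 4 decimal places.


Answer: Price = 7.7704

Derivation:
d1 = (ln(S/K) + (r - q + 0.5*sigma^2) * T) / (sigma * sqrt(T)) = -0.06882915
d2 = d1 - sigma * sqrt(T) = -0.37193804
exp(-rT) = 0.98881304; exp(-qT) = 1.00000000
P = K * exp(-rT) * N(-d2) - S_0 * exp(-qT) * N(-d1)
N(-d1) = 0.52743719; N(-d2) = 0.64503051
P = 51.8100 * 0.98881304 * 0.64503051 - 47.9200 * 1.00000000 * 0.52743719 = 7.7704


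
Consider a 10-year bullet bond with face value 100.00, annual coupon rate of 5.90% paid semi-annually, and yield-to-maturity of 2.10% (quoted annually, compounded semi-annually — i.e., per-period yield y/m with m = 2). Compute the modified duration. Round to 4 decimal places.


Coupon per period c = face * coupon_rate / m = 2.950000
Periods per year m = 2; per-period yield y/m = 0.010500
Number of cashflows N = 20
Cashflows (t years, CF_t, discount factor 1/(1+y/m)^(m*t), PV):
  t = 0.5000: CF_t = 2.950000, DF = 0.989609, PV = 2.919347
  t = 1.0000: CF_t = 2.950000, DF = 0.979326, PV = 2.889012
  t = 1.5000: CF_t = 2.950000, DF = 0.969150, PV = 2.858993
  t = 2.0000: CF_t = 2.950000, DF = 0.959080, PV = 2.829285
  t = 2.5000: CF_t = 2.950000, DF = 0.949114, PV = 2.799887
  t = 3.0000: CF_t = 2.950000, DF = 0.939252, PV = 2.770793
  t = 3.5000: CF_t = 2.950000, DF = 0.929492, PV = 2.742002
  t = 4.0000: CF_t = 2.950000, DF = 0.919834, PV = 2.713510
  t = 4.5000: CF_t = 2.950000, DF = 0.910276, PV = 2.685314
  t = 5.0000: CF_t = 2.950000, DF = 0.900818, PV = 2.657412
  t = 5.5000: CF_t = 2.950000, DF = 0.891457, PV = 2.629799
  t = 6.0000: CF_t = 2.950000, DF = 0.882194, PV = 2.602473
  t = 6.5000: CF_t = 2.950000, DF = 0.873027, PV = 2.575431
  t = 7.0000: CF_t = 2.950000, DF = 0.863956, PV = 2.548670
  t = 7.5000: CF_t = 2.950000, DF = 0.854979, PV = 2.522187
  t = 8.0000: CF_t = 2.950000, DF = 0.846095, PV = 2.495979
  t = 8.5000: CF_t = 2.950000, DF = 0.837303, PV = 2.470044
  t = 9.0000: CF_t = 2.950000, DF = 0.828603, PV = 2.444378
  t = 9.5000: CF_t = 2.950000, DF = 0.819993, PV = 2.418978
  t = 10.0000: CF_t = 102.950000, DF = 0.811472, PV = 83.541062
Price P = sum_t PV_t = 134.114555
First compute Macaulay numerator sum_t t * PV_t:
  t * PV_t at t = 0.5000: 1.459673
  t * PV_t at t = 1.0000: 2.889012
  t * PV_t at t = 1.5000: 4.288489
  t * PV_t at t = 2.0000: 5.658571
  t * PV_t at t = 2.5000: 6.999716
  t * PV_t at t = 3.0000: 8.312380
  t * PV_t at t = 3.5000: 9.597008
  t * PV_t at t = 4.0000: 10.854041
  t * PV_t at t = 4.5000: 12.083915
  t * PV_t at t = 5.0000: 13.287058
  t * PV_t at t = 5.5000: 14.463893
  t * PV_t at t = 6.0000: 15.614837
  t * PV_t at t = 6.5000: 16.740300
  t * PV_t at t = 7.0000: 17.840688
  t * PV_t at t = 7.5000: 18.916401
  t * PV_t at t = 8.0000: 19.967832
  t * PV_t at t = 8.5000: 20.995370
  t * PV_t at t = 9.0000: 21.999398
  t * PV_t at t = 9.5000: 22.980294
  t * PV_t at t = 10.0000: 835.410624
Macaulay duration D = 1080.359502 / 134.114555 = 8.055498
Modified duration = D / (1 + y/m) = 8.055498 / (1 + 0.010500) = 7.971794

Answer: Modified duration = 7.9718


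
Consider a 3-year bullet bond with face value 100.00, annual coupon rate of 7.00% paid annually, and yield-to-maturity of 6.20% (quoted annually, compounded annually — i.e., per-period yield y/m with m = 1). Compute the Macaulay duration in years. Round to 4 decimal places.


Answer: Macaulay duration = 2.8102 years

Derivation:
Coupon per period c = face * coupon_rate / m = 7.000000
Periods per year m = 1; per-period yield y/m = 0.062000
Number of cashflows N = 3
Cashflows (t years, CF_t, discount factor 1/(1+y/m)^(m*t), PV):
  t = 1.0000: CF_t = 7.000000, DF = 0.941620, PV = 6.591337
  t = 2.0000: CF_t = 7.000000, DF = 0.886647, PV = 6.206532
  t = 3.0000: CF_t = 107.000000, DF = 0.834885, PV = 89.332652
Price P = sum_t PV_t = 102.130521
Macaulay numerator sum_t t * PV_t:
  t * PV_t at t = 1.0000: 6.591337
  t * PV_t at t = 2.0000: 12.413064
  t * PV_t at t = 3.0000: 267.997956
Macaulay duration D = (sum_t t * PV_t) / P = 287.002358 / 102.130521 = 2.810153


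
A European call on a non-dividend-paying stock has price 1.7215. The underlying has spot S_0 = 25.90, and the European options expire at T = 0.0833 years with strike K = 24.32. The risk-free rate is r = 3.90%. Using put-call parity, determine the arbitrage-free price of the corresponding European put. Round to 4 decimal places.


Answer: Put price = 0.0626

Derivation:
Put-call parity: C - P = S_0 * exp(-qT) - K * exp(-rT).
S_0 * exp(-qT) = 25.9000 * 1.00000000 = 25.90000000
K * exp(-rT) = 24.3200 * 0.99675657 = 24.24111981
P = C - S*exp(-qT) + K*exp(-rT)
P = 1.7215 - 25.90000000 + 24.24111981 = 0.0626


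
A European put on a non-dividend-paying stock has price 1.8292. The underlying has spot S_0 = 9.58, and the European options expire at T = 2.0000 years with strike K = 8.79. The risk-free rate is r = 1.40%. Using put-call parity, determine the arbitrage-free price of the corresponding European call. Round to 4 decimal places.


Answer: Call price = 2.8619

Derivation:
Put-call parity: C - P = S_0 * exp(-qT) - K * exp(-rT).
S_0 * exp(-qT) = 9.5800 * 1.00000000 = 9.58000000
K * exp(-rT) = 8.7900 * 0.97238837 = 8.54729374
C = P + S*exp(-qT) - K*exp(-rT)
C = 1.8292 + 9.58000000 - 8.54729374 = 2.8619


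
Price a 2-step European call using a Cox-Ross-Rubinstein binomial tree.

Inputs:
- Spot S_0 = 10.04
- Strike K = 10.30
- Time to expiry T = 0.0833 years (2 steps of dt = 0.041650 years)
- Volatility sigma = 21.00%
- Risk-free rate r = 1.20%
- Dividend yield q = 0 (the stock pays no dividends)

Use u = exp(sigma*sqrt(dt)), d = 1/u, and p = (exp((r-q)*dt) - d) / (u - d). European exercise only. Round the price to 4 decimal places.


dt = T/N = 0.041650
u = exp(sigma*sqrt(dt)) = 1.043789; d = 1/u = 0.958048
p = (exp((r-q)*dt) - d) / (u - d) = 0.495118
Discount per step: exp(-r*dt) = 0.999500
Stock lattice S(k, i) with i counting down-moves:
  k=0: S(0,0) = 10.0400
  k=1: S(1,0) = 10.4796; S(1,1) = 9.6188
  k=2: S(2,0) = 10.9385; S(2,1) = 10.0400; S(2,2) = 9.2153
Terminal payoffs V(N, i) = max(S_T - K, 0):
  V(2,0) = 0.638538; V(2,1) = 0.000000; V(2,2) = 0.000000
Backward induction: V(k, i) = exp(-r*dt) * [p * V(k+1, i) + (1-p) * V(k+1, i+1)].
  V(1,0) = exp(-r*dt) * [p*0.638538 + (1-p)*0.000000] = 0.315993
  V(1,1) = exp(-r*dt) * [p*0.000000 + (1-p)*0.000000] = 0.000000
  V(0,0) = exp(-r*dt) * [p*0.315993 + (1-p)*0.000000] = 0.156376

Answer: Price = V(0,0) = 0.1564


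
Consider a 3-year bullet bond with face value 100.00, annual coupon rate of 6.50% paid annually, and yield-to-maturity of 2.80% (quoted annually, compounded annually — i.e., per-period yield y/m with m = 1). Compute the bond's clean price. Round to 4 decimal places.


Answer: Price = 110.5062

Derivation:
Coupon per period c = face * coupon_rate / m = 6.500000
Periods per year m = 1; per-period yield y/m = 0.028000
Number of cashflows N = 3
Cashflows (t years, CF_t, discount factor 1/(1+y/m)^(m*t), PV):
  t = 1.0000: CF_t = 6.500000, DF = 0.972763, PV = 6.322957
  t = 2.0000: CF_t = 6.500000, DF = 0.946267, PV = 6.150737
  t = 3.0000: CF_t = 106.500000, DF = 0.920493, PV = 98.032542
Price P = sum_t PV_t = 110.506236


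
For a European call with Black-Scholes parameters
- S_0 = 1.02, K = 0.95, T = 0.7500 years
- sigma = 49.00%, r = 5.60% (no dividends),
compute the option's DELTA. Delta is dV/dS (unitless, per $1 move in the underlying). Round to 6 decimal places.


d1 = 0.4786903498; d2 = 0.0543379019
phi(d1) = 0.3557557928; exp(-qT) = 1.0000000000; exp(-rT) = 0.9588697806
N(d1) = 0.6839205340
Delta = exp(-qT) * N(d1) = 1.0000000000 * 0.6839205340 = 0.683921

Answer: Delta = 0.683921


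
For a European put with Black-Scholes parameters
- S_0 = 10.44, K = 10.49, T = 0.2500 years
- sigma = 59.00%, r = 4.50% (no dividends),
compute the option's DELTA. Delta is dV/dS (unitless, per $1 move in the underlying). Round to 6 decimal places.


Answer: Delta = -0.432725

Derivation:
d1 = 0.1694395256; d2 = -0.1255604744
phi(d1) = 0.3932564208; exp(-qT) = 1.0000000000; exp(-rT) = 0.9888130446
N(-d1) = 0.4327254680
Delta = -exp(-qT) * N(-d1) = -1.0000000000 * 0.4327254680 = -0.432725


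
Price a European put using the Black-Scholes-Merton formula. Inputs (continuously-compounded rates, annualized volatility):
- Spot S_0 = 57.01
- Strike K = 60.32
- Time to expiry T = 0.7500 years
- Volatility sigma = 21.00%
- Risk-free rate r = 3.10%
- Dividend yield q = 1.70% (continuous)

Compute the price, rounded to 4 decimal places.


d1 = (ln(S/K) + (r - q + 0.5*sigma^2) * T) / (sigma * sqrt(T)) = -0.16165551
d2 = d1 - sigma * sqrt(T) = -0.34352084
exp(-rT) = 0.97701820; exp(-qT) = 0.98733094
P = K * exp(-rT) * N(-d2) - S_0 * exp(-qT) * N(-d1)
N(-d1) = 0.56421143; N(-d2) = 0.63439667
P = 60.3200 * 0.97701820 * 0.63439667 - 57.0100 * 0.98733094 * 0.56421143 = 5.6292

Answer: Price = 5.6292


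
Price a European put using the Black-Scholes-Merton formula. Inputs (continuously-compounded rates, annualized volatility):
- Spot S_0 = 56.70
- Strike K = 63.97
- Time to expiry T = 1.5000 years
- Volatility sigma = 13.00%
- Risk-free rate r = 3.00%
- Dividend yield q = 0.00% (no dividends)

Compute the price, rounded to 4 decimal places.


d1 = (ln(S/K) + (r - q + 0.5*sigma^2) * T) / (sigma * sqrt(T)) = -0.39546706
d2 = d1 - sigma * sqrt(T) = -0.55468389
exp(-rT) = 0.95599748; exp(-qT) = 1.00000000
P = K * exp(-rT) * N(-d2) - S_0 * exp(-qT) * N(-d1)
N(-d1) = 0.65375089; N(-d2) = 0.71044455
P = 63.9700 * 0.95599748 * 0.71044455 - 56.7000 * 1.00000000 * 0.65375089 = 6.3797

Answer: Price = 6.3797


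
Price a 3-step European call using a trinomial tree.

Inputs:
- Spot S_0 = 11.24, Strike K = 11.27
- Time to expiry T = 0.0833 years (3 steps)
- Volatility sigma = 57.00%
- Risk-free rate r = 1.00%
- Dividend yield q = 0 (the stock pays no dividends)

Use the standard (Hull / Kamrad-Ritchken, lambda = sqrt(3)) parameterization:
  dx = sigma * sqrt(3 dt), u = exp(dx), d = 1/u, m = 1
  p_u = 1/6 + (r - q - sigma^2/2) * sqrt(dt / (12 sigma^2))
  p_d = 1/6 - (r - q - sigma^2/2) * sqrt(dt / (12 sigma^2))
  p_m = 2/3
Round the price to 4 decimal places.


Answer: Price = V(0,0) = 0.6624

Derivation:
dt = T/N = 0.027767; dx = sigma*sqrt(3*dt) = 0.164512
u = exp(dx) = 1.178818; d = 1/u = 0.848308
p_u = 0.153801, p_m = 0.666667, p_d = 0.179532
Discount per step: exp(-r*dt) = 0.999722
Stock lattice S(k, j) with j the centered position index:
  k=0: S(0,+0) = 11.2400
  k=1: S(1,-1) = 9.5350; S(1,+0) = 11.2400; S(1,+1) = 13.2499
  k=2: S(2,-2) = 8.0886; S(2,-1) = 9.5350; S(2,+0) = 11.2400; S(2,+1) = 13.2499; S(2,+2) = 15.6192
  k=3: S(3,-3) = 6.8616; S(3,-2) = 8.0886; S(3,-1) = 9.5350; S(3,+0) = 11.2400; S(3,+1) = 13.2499; S(3,+2) = 15.6192; S(3,+3) = 18.4122
Terminal payoffs V(N, j) = max(S_T - K, 0):
  V(3,-3) = 0.000000; V(3,-2) = 0.000000; V(3,-1) = 0.000000; V(3,+0) = 0.000000; V(3,+1) = 1.979910; V(3,+2) = 4.349227; V(3,+3) = 7.142220
Backward induction: V(k, j) = exp(-r*dt) * [p_u * V(k+1, j+1) + p_m * V(k+1, j) + p_d * V(k+1, j-1)]
  V(2,-2) = exp(-r*dt) * [p_u*0.000000 + p_m*0.000000 + p_d*0.000000] = 0.000000
  V(2,-1) = exp(-r*dt) * [p_u*0.000000 + p_m*0.000000 + p_d*0.000000] = 0.000000
  V(2,+0) = exp(-r*dt) * [p_u*1.979910 + p_m*0.000000 + p_d*0.000000] = 0.304428
  V(2,+1) = exp(-r*dt) * [p_u*4.349227 + p_m*1.979910 + p_d*0.000000] = 1.988304
  V(2,+2) = exp(-r*dt) * [p_u*7.142220 + p_m*4.349227 + p_d*1.979910] = 4.352216
  V(1,-1) = exp(-r*dt) * [p_u*0.304428 + p_m*0.000000 + p_d*0.000000] = 0.046808
  V(1,+0) = exp(-r*dt) * [p_u*1.988304 + p_m*0.304428 + p_d*0.000000] = 0.508615
  V(1,+1) = exp(-r*dt) * [p_u*4.352216 + p_m*1.988304 + p_d*0.304428] = 2.048998
  V(0,+0) = exp(-r*dt) * [p_u*2.048998 + p_m*0.508615 + p_d*0.046808] = 0.662434


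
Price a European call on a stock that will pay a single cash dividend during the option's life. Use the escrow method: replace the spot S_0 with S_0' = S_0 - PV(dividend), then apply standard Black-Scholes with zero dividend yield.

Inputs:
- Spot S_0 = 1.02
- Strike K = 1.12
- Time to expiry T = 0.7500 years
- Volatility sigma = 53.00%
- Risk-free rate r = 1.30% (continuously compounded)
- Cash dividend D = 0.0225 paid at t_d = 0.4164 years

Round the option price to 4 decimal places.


PV(D) = D * exp(-r * t_d) = 0.0225 * 0.99460142 = 0.02237853
S_0' = S_0 - PV(D) = 1.0200 - 0.02237853 = 0.99762147
d1 = (ln(S_0'/K) + (r + sigma^2/2)*T) / (sigma*sqrt(T)) = -0.00135634
d2 = d1 - sigma*sqrt(T) = -0.46034980
exp(-rT) = 0.99029738
N(d1) = 0.49945890; N(d2) = 0.32263258
C = S_0' * N(d1) - K * exp(-rT) * N(d2) = 0.99762147 * 0.49945890 - 1.1200 * 0.99029738 * 0.32263258 = 0.1404

Answer: Price = 0.1404


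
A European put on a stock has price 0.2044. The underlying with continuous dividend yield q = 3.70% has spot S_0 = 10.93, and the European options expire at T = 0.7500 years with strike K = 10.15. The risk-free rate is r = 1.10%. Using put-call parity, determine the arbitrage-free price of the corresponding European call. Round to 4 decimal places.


Put-call parity: C - P = S_0 * exp(-qT) - K * exp(-rT).
S_0 * exp(-qT) = 10.9300 * 0.97263149 = 10.63086223
K * exp(-rT) = 10.1500 * 0.99178394 = 10.06660697
C = P + S*exp(-qT) - K*exp(-rT)
C = 0.2044 + 10.63086223 - 10.06660697 = 0.7687

Answer: Call price = 0.7687


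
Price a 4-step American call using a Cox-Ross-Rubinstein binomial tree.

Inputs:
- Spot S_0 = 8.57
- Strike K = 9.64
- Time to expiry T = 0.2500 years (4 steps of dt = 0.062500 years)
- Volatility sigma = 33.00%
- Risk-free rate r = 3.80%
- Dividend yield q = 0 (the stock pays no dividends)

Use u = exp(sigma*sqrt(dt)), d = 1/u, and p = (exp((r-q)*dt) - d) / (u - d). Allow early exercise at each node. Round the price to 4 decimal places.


dt = T/N = 0.062500
u = exp(sigma*sqrt(dt)) = 1.085999; d = 1/u = 0.920811
p = (exp((r-q)*dt) - d) / (u - d) = 0.493781
Discount per step: exp(-r*dt) = 0.997628
Stock lattice S(k, i) with i counting down-moves:
  k=0: S(0,0) = 8.5700
  k=1: S(1,0) = 9.3070; S(1,1) = 7.8914
  k=2: S(2,0) = 10.1074; S(2,1) = 8.5700; S(2,2) = 7.2664
  k=3: S(3,0) = 10.9766; S(3,1) = 9.3070; S(3,2) = 7.8914; S(3,3) = 6.6910
  k=4: S(4,0) = 11.9206; S(4,1) = 10.1074; S(4,2) = 8.5700; S(4,3) = 7.2664; S(4,4) = 6.1612
Terminal payoffs V(N, i) = max(S_T - K, 0):
  V(4,0) = 2.280597; V(4,1) = 0.467399; V(4,2) = 0.000000; V(4,3) = 0.000000; V(4,4) = 0.000000
Backward induction: V(k, i) = exp(-r*dt) * [p * V(k+1, i) + (1-p) * V(k+1, i+1)]; then take max(V_cont, immediate exercise) for American.
  V(3,0) = exp(-r*dt) * [p*2.280597 + (1-p)*0.467399] = 1.359490; exercise = 1.336622; V(3,0) = max -> 1.359490
  V(3,1) = exp(-r*dt) * [p*0.467399 + (1-p)*0.000000] = 0.230245; exercise = 0.000000; V(3,1) = max -> 0.230245
  V(3,2) = exp(-r*dt) * [p*0.000000 + (1-p)*0.000000] = 0.000000; exercise = 0.000000; V(3,2) = max -> 0.000000
  V(3,3) = exp(-r*dt) * [p*0.000000 + (1-p)*0.000000] = 0.000000; exercise = 0.000000; V(3,3) = max -> 0.000000
  V(2,0) = exp(-r*dt) * [p*1.359490 + (1-p)*0.230245] = 0.785976; exercise = 0.467399; V(2,0) = max -> 0.785976
  V(2,1) = exp(-r*dt) * [p*0.230245 + (1-p)*0.000000] = 0.113421; exercise = 0.000000; V(2,1) = max -> 0.113421
  V(2,2) = exp(-r*dt) * [p*0.000000 + (1-p)*0.000000] = 0.000000; exercise = 0.000000; V(2,2) = max -> 0.000000
  V(1,0) = exp(-r*dt) * [p*0.785976 + (1-p)*0.113421] = 0.444460; exercise = 0.000000; V(1,0) = max -> 0.444460
  V(1,1) = exp(-r*dt) * [p*0.113421 + (1-p)*0.000000] = 0.055872; exercise = 0.000000; V(1,1) = max -> 0.055872
  V(0,0) = exp(-r*dt) * [p*0.444460 + (1-p)*0.055872] = 0.247162; exercise = 0.000000; V(0,0) = max -> 0.247162

Answer: Price = V(0,0) = 0.2472


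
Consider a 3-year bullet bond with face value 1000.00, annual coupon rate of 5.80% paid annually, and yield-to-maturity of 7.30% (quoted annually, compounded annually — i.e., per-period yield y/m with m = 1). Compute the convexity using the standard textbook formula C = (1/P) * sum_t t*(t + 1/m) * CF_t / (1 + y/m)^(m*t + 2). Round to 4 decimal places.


Coupon per period c = face * coupon_rate / m = 58.000000
Periods per year m = 1; per-period yield y/m = 0.073000
Number of cashflows N = 3
Cashflows (t years, CF_t, discount factor 1/(1+y/m)^(m*t), PV):
  t = 1.0000: CF_t = 58.000000, DF = 0.931966, PV = 54.054054
  t = 2.0000: CF_t = 58.000000, DF = 0.868561, PV = 50.376565
  t = 3.0000: CF_t = 1058.000000, DF = 0.809470, PV = 856.419410
Price P = sum_t PV_t = 960.850029
Convexity numerator sum_t t*(t + 1/m) * CF_t / (1+y/m)^(m*t + 2):
  t = 1.0000: term = 93.898536
  t = 2.0000: term = 262.530857
  t = 3.0000: term = 8926.234746
Convexity = (1/P) * sum = 9282.664139 / 960.850029 = 9.660888

Answer: Convexity = 9.6609


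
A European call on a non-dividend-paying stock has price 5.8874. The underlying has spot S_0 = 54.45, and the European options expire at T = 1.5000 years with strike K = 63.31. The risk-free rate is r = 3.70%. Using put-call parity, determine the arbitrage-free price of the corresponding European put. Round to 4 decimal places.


Put-call parity: C - P = S_0 * exp(-qT) - K * exp(-rT).
S_0 * exp(-qT) = 54.4500 * 1.00000000 = 54.45000000
K * exp(-rT) = 63.3100 * 0.94601202 = 59.89202122
P = C - S*exp(-qT) + K*exp(-rT)
P = 5.8874 - 54.45000000 + 59.89202122 = 11.3294

Answer: Put price = 11.3294


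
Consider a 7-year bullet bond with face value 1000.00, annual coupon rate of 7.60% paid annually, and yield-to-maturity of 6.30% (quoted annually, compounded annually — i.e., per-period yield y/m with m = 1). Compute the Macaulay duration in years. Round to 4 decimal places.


Coupon per period c = face * coupon_rate / m = 76.000000
Periods per year m = 1; per-period yield y/m = 0.063000
Number of cashflows N = 7
Cashflows (t years, CF_t, discount factor 1/(1+y/m)^(m*t), PV):
  t = 1.0000: CF_t = 76.000000, DF = 0.940734, PV = 71.495767
  t = 2.0000: CF_t = 76.000000, DF = 0.884980, PV = 67.258482
  t = 3.0000: CF_t = 76.000000, DF = 0.832531, PV = 63.272326
  t = 4.0000: CF_t = 76.000000, DF = 0.783190, PV = 59.522414
  t = 5.0000: CF_t = 76.000000, DF = 0.736773, PV = 55.994745
  t = 6.0000: CF_t = 76.000000, DF = 0.693107, PV = 52.676148
  t = 7.0000: CF_t = 1076.000000, DF = 0.652029, PV = 701.583586
Price P = sum_t PV_t = 1071.803466
Macaulay numerator sum_t t * PV_t:
  t * PV_t at t = 1.0000: 71.495767
  t * PV_t at t = 2.0000: 134.516965
  t * PV_t at t = 3.0000: 189.816977
  t * PV_t at t = 4.0000: 238.089655
  t * PV_t at t = 5.0000: 279.973724
  t * PV_t at t = 6.0000: 316.056885
  t * PV_t at t = 7.0000: 4911.085100
Macaulay duration D = (sum_t t * PV_t) / P = 6141.035072 / 1071.803466 = 5.729628

Answer: Macaulay duration = 5.7296 years


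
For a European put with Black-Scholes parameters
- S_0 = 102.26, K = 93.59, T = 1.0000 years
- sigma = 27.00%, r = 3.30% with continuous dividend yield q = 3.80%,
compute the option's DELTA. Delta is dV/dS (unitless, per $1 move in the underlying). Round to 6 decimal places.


Answer: Delta = -0.316059

Derivation:
d1 = 0.4446112944; d2 = 0.1746112944
phi(d1) = 0.3613970243; exp(-qT) = 0.9627129409; exp(-rT) = 0.9675385596
N(-d1) = 0.3283003420
Delta = -exp(-qT) * N(-d1) = -0.9627129409 * 0.3283003420 = -0.316059


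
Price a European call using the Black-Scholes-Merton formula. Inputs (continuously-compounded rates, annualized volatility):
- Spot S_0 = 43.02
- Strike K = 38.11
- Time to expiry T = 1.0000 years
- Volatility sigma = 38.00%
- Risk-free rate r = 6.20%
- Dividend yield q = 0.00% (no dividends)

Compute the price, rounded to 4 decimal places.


d1 = (ln(S/K) + (r - q + 0.5*sigma^2) * T) / (sigma * sqrt(T)) = 0.67207476
d2 = d1 - sigma * sqrt(T) = 0.29207476
exp(-rT) = 0.93988289; exp(-qT) = 1.00000000
C = S_0 * exp(-qT) * N(d1) - K * exp(-rT) * N(d2)
N(d1) = 0.74923195; N(d2) = 0.61488527
C = 43.0200 * 1.00000000 * 0.74923195 - 38.1100 * 0.93988289 * 0.61488527 = 10.2074

Answer: Price = 10.2074


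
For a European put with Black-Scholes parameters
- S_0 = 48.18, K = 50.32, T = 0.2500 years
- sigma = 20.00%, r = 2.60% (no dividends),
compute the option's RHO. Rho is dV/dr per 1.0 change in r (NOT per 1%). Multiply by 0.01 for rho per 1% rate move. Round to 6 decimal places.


Answer: Rho = -8.281579

Derivation:
d1 = -0.3195861521; d2 = -0.4195861521
phi(d1) = 0.3790806925; exp(-qT) = 1.0000000000; exp(-rT) = 0.9935210793
N(-d2) = 0.6626060968
Rho = -K*T*exp(-rT)*N(-d2) = -50.3200 * 0.2500 * 0.9935210793 * 0.6626060968 = -8.281579


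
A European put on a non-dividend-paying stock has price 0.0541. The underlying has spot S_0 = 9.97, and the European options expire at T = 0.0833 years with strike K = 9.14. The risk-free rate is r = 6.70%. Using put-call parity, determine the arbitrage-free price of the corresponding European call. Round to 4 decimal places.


Put-call parity: C - P = S_0 * exp(-qT) - K * exp(-rT).
S_0 * exp(-qT) = 9.9700 * 1.00000000 = 9.97000000
K * exp(-rT) = 9.1400 * 0.99443445 = 9.08913083
C = P + S*exp(-qT) - K*exp(-rT)
C = 0.0541 + 9.97000000 - 9.08913083 = 0.9350

Answer: Call price = 0.9350


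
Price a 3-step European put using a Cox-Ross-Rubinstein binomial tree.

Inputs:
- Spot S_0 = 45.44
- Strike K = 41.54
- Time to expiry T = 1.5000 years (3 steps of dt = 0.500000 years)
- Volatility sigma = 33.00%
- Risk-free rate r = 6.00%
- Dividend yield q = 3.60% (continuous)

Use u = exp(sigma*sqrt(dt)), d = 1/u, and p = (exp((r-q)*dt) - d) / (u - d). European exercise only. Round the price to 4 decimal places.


dt = T/N = 0.500000
u = exp(sigma*sqrt(dt)) = 1.262817; d = 1/u = 0.791880
p = (exp((r-q)*dt) - d) / (u - d) = 0.467562
Discount per step: exp(-r*dt) = 0.970446
Stock lattice S(k, i) with i counting down-moves:
  k=0: S(0,0) = 45.4400
  k=1: S(1,0) = 57.3824; S(1,1) = 35.9830
  k=2: S(2,0) = 72.4635; S(2,1) = 45.4400; S(2,2) = 28.4942
  k=3: S(3,0) = 91.5082; S(3,1) = 57.3824; S(3,2) = 35.9830; S(3,3) = 22.5640
Terminal payoffs V(N, i) = max(K - S_T, 0):
  V(3,0) = 0.000000; V(3,1) = 0.000000; V(3,2) = 5.556966; V(3,3) = 18.975970
Backward induction: V(k, i) = exp(-r*dt) * [p * V(k+1, i) + (1-p) * V(k+1, i+1)].
  V(2,0) = exp(-r*dt) * [p*0.000000 + (1-p)*0.000000] = 0.000000
  V(2,1) = exp(-r*dt) * [p*0.000000 + (1-p)*5.556966] = 2.871298
  V(2,2) = exp(-r*dt) * [p*5.556966 + (1-p)*18.975970] = 12.326366
  V(1,0) = exp(-r*dt) * [p*0.000000 + (1-p)*2.871298] = 1.483607
  V(1,1) = exp(-r*dt) * [p*2.871298 + (1-p)*12.326366] = 7.671896
  V(0,0) = exp(-r*dt) * [p*1.483607 + (1-p)*7.671896] = 4.637264

Answer: Price = V(0,0) = 4.6373
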